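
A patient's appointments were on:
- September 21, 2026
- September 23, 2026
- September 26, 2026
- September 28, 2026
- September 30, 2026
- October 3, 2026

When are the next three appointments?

The gap pattern 2, 3, 2, 2, 3 repeats every 3 events.
These are the Mondays, Wednesdays and Saturdays of each week.
The following Monday is October 5, 2026.
Next Wednesday: October 7, 2026.
Next Saturday: October 10, 2026.

October 5, 2026; October 7, 2026; October 10, 2026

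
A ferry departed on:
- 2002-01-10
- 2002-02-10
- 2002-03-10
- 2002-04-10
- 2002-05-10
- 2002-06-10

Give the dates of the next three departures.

Each date is the 10th; the gaps (31, 28, 31, 30, 31) track the month lengths.
The rule is the 10th of each month.
July 2002: 2002-07-10.
August 2002: 2002-08-10.
Next: September 2002 → 2002-09-10.

2002-07-10, 2002-08-10, 2002-09-10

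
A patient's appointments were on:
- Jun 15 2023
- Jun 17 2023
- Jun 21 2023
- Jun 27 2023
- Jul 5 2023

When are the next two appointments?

Jul 15 2023, Jul 27 2023

Intervals are 2, 4, 6, 8 days — an arithmetic progression with common difference 2.
Next gap: 10 days. Jul 5 2023 + 10 days = Jul 15 2023.
Next gap: 12 days. Jul 15 2023 + 12 days = Jul 27 2023.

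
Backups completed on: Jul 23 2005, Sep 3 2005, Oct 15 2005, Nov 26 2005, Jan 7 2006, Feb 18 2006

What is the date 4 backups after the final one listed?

Aug 5 2006

The spacing is 42, 42, 42, 42, 42 days — always 42 days.
Feb 18 2006 + 42 days = Apr 1 2006.
Apr 1 2006 + 42 days = May 13 2006.
May 13 2006 + 42 days = Jun 24 2006.
Jun 24 2006 + 42 days = Aug 5 2006.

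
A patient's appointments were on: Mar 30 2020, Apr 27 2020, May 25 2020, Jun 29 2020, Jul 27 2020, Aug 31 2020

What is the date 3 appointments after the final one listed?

Nov 30 2020

All Mondays; the gaps (28, 28, 35, 28, 35) vary with month length.
This is the last Monday of each month.
Last Monday of September 2020: Sep 28 2020.
Last Monday of October 2020: Oct 26 2020.
November 2020 ends with Monday Nov 30 2020.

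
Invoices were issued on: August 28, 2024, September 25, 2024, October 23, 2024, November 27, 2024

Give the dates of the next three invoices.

These are Wednesdays at 28- or 35-day spacing (28, 28, 35).
The pattern: 4th Wednesday of the month.
4th Wednesday of December 2024: December 25, 2024.
January 2025 — 4th Wednesday is January 22, 2025.
February 2025 — 4th Wednesday is February 26, 2025.

December 25, 2024; January 22, 2025; February 26, 2025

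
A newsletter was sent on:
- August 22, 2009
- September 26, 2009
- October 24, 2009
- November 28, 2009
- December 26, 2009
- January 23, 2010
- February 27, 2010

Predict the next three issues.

All dates are Saturdays, 35, 28, 35, 28, 28, 35 days apart.
Specifically, the 4th Saturday of each month.
March 2010 — 4th Saturday is March 27, 2010.
April 2010 — 4th Saturday is April 24, 2010.
4th Saturday of May 2010: May 22, 2010.

March 27, 2010; April 24, 2010; May 22, 2010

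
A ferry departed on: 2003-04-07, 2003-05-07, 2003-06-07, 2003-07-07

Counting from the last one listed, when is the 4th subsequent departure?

2003-11-07

Each date is the 7th; the gaps (30, 31, 30) track the month lengths.
The rule is the 7th of each month.
Next: August 2003 → 2003-08-07.
Next: September 2003 → 2003-09-07.
Next: October 2003 → 2003-10-07.
Next: November 2003 → 2003-11-07.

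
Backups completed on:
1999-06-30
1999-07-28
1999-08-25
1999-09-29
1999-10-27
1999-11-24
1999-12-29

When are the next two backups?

2000-01-26, 2000-02-23

These are Wednesdays with 28, 28, 35, 28, 28, 35-day gaps.
Each is the final Wednesday of its month — 1999-06-30 is past the 28th, so '4th Wednesday' doesn't fit.
January 2000 ends with Wednesday 2000-01-26.
Last Wednesday of February 2000: 2000-02-23.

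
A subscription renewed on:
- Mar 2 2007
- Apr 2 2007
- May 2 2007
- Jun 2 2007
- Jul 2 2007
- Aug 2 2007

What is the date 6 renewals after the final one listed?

Feb 2 2008

Gaps: 31, 30, 31, 30, 31 days — not constant. Every event is on the 2nd of the month.
Pattern: the 2nd of each month.
September 2007: Sep 2 2007.
October 2007: Oct 2 2007.
Next: November 2007 → Nov 2 2007.
December 2007: Dec 2 2007.
Next: January 2008 → Jan 2 2008.
Next: February 2008 → Feb 2 2008.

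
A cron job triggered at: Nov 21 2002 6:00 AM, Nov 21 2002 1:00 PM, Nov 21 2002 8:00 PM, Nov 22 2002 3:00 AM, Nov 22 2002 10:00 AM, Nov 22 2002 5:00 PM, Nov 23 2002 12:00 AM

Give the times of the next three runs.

Nov 23 2002 7:00 AM, Nov 23 2002 2:00 PM, Nov 23 2002 9:00 PM

Gaps: 7, 7, 7, 7, 7, 7 hours — each event is 7 hours after the previous one.
Nov 23 2002 12:00 AM + 7 h = Nov 23 2002 7:00 AM.
Nov 23 2002 7:00 AM + 7 h = Nov 23 2002 2:00 PM.
Nov 23 2002 2:00 PM + 7 h = Nov 23 2002 9:00 PM.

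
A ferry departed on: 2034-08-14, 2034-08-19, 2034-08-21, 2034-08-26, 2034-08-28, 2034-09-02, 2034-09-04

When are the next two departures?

The gap pattern 5, 2, 5, 2, 5, 2 repeats every 2 events.
These are the Mondays and Saturdays of each week.
Next Saturday: 2034-09-09.
The following Monday is 2034-09-11.

2034-09-09, 2034-09-11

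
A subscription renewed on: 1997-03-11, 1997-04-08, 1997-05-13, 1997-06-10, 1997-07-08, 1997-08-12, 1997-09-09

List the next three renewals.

Gaps: 28, 35, 28, 28, 35, 28 days — a mix of 28 and 35. Every date is a Tuesday.
Each is the 2nd Tuesday of its month.
2nd Tuesday of October 1997: 1997-10-14.
November 1997 — 2nd Tuesday is 1997-11-11.
December 1997 — 2nd Tuesday is 1997-12-09.

1997-10-14, 1997-11-11, 1997-12-09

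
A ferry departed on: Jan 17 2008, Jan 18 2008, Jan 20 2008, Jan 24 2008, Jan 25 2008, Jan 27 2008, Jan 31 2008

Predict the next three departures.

Gaps: 1, 2, 4, 1, 2, 4 days — not constant, but cyclic with period 3.
The events fall on every Thursday, Friday and Sunday.
Next Friday: Feb 1 2008.
The following Sunday is Feb 3 2008.
Next Thursday: Feb 7 2008.

Feb 1 2008, Feb 3 2008, Feb 7 2008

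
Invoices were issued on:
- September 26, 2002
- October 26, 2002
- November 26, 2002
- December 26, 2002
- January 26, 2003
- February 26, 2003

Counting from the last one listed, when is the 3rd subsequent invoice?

May 26, 2003

Gaps: 30, 31, 30, 31, 31 days — not constant. Every event is on the 26th of the month.
Pattern: the 26th of each month.
Next: March 2003 → March 26, 2003.
April 2003: April 26, 2003.
May 2003: May 26, 2003.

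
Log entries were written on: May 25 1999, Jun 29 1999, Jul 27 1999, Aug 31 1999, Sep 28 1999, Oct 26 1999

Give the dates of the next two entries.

These are Tuesdays with 35, 28, 35, 28, 28-day gaps.
Each is the final Tuesday of its month — Jun 29 1999 is past the 28th, so '4th Tuesday' doesn't fit.
November 1999 ends with Tuesday Nov 30 1999.
December 1999 ends with Tuesday Dec 28 1999.

Nov 30 1999, Dec 28 1999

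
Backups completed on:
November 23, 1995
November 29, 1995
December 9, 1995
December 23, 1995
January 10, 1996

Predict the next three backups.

The spacing grows by 4 each time: 6, 10, 14, 18 days.
Next gap: 22 days. January 10, 1996 + 22 days = February 1, 1996.
Next gap: 26 days. February 1, 1996 + 26 days = February 27, 1996.
Next gap: 30 days. February 27, 1996 + 30 days = March 28, 1996.

February 1, 1996; February 27, 1996; March 28, 1996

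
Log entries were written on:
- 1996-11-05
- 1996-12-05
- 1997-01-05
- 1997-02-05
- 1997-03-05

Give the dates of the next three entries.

Each date is the 5th; the gaps (30, 31, 31, 28) track the month lengths.
The rule is the 5th of each month.
April 1997: 1997-04-05.
May 1997: 1997-05-05.
June 1997: 1997-06-05.

1997-04-05, 1997-05-05, 1997-06-05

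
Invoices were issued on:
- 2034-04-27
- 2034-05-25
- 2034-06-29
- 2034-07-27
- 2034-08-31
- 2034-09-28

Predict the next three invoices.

2034-10-26, 2034-11-30, 2034-12-28

These are Thursdays with 28, 35, 28, 35, 28-day gaps.
Each is the final Thursday of its month — 2034-06-29 is past the 28th, so '4th Thursday' doesn't fit.
October 2034 ends with Thursday 2034-10-26.
November 2034 ends with Thursday 2034-11-30.
Last Thursday of December 2034: 2034-12-28.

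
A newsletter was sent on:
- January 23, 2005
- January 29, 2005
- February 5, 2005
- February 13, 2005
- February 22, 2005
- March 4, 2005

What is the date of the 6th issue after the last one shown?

Gaps: 6, 7, 8, 9, 10 days — each gap is 1 larger than the previous one.
Next gap: 11 days. March 4, 2005 + 11 days = March 15, 2005.
Next gap: 12 days. March 15, 2005 + 12 days = March 27, 2005.
Next gap: 13 days. March 27, 2005 + 13 days = April 9, 2005.
Next gap: 14 days. April 9, 2005 + 14 days = April 23, 2005.
Next gap: 15 days. April 23, 2005 + 15 days = May 8, 2005.
Next gap: 16 days. May 8, 2005 + 16 days = May 24, 2005.

May 24, 2005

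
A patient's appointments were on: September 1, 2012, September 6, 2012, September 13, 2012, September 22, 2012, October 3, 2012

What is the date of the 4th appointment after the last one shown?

Gaps: 5, 7, 9, 11 days — each gap is 2 larger than the previous one.
Next gap: 13 days. October 3, 2012 + 13 days = October 16, 2012.
Next gap: 15 days. October 16, 2012 + 15 days = October 31, 2012.
Next gap: 17 days. October 31, 2012 + 17 days = November 17, 2012.
Next gap: 19 days. November 17, 2012 + 19 days = December 6, 2012.

December 6, 2012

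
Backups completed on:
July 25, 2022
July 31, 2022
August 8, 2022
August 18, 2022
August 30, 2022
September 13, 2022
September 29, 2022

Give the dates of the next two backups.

October 17, 2022; November 6, 2022

The spacing grows by 2 each time: 6, 8, 10, 12, 14, 16 days.
Next gap: 18 days. September 29, 2022 + 18 days = October 17, 2022.
Next gap: 20 days. October 17, 2022 + 20 days = November 6, 2022.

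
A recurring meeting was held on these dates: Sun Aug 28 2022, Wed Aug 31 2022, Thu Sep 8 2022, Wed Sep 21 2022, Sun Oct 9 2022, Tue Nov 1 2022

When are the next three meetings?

Tue Nov 29 2022, Sun Jan 1 2023, Wed Feb 8 2023

Gaps: 3, 8, 13, 18, 23 days — each gap is 5 larger than the previous one.
Next gap: 28 days. Tue Nov 1 2022 + 28 days = Tue Nov 29 2022.
Next gap: 33 days. Tue Nov 29 2022 + 33 days = Sun Jan 1 2023.
Next gap: 38 days. Sun Jan 1 2023 + 38 days = Wed Feb 8 2023.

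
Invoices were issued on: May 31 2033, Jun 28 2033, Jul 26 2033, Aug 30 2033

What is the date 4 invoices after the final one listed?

Dec 27 2033

These are Tuesdays with 28, 28, 35-day gaps.
Each is the final Tuesday of its month — May 31 2033 is past the 28th, so '4th Tuesday' doesn't fit.
September 2033 ends with Tuesday Sep 27 2033.
October 2033 ends with Tuesday Oct 25 2033.
Last Tuesday of November 2033: Nov 29 2033.
December 2033 ends with Tuesday Dec 27 2033.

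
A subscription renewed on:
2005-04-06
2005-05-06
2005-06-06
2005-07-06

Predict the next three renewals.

Gaps: 30, 31, 30 days — not constant. Every event is on the 6th of the month.
Pattern: the 6th of each month.
August 2005: 2005-08-06.
Next: September 2005 → 2005-09-06.
Next: October 2005 → 2005-10-06.

2005-08-06, 2005-09-06, 2005-10-06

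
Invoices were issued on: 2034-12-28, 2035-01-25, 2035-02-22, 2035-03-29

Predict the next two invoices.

2035-04-26, 2035-05-31

All Thursdays; the gaps (28, 28, 35) vary with month length.
This is the last Thursday of each month.
Last Thursday of April 2035: 2035-04-26.
May 2035 ends with Thursday 2035-05-31.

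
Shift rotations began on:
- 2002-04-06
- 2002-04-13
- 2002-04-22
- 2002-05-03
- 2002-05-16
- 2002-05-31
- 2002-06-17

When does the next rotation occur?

2002-07-06

Gaps: 7, 9, 11, 13, 15, 17 days — each gap is 2 larger than the previous one.
Next gap: 19 days. 2002-06-17 + 19 days = 2002-07-06.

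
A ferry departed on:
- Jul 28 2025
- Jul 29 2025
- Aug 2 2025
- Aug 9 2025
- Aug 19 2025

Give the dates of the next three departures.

Sep 1 2025, Sep 17 2025, Oct 6 2025

The spacing grows by 3 each time: 1, 4, 7, 10 days.
Next gap: 13 days. Aug 19 2025 + 13 days = Sep 1 2025.
Next gap: 16 days. Sep 1 2025 + 16 days = Sep 17 2025.
Next gap: 19 days. Sep 17 2025 + 19 days = Oct 6 2025.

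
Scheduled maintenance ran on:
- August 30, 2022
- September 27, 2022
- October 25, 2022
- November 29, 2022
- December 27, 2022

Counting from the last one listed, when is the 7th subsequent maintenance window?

July 25, 2023

Every date is a Tuesday; gaps 28, 28, 35, 28 days.
Each is the last Tuesday of its month (at least one falls on the 29th or later, ruling out '4th Tuesday').
Last Tuesday of January 2023: January 31, 2023.
February 2023 ends with Tuesday February 28, 2023.
March 2023 ends with Tuesday March 28, 2023.
Last Tuesday of April 2023: April 25, 2023.
Last Tuesday of May 2023: May 30, 2023.
June 2023 ends with Tuesday June 27, 2023.
Last Tuesday of July 2023: July 25, 2023.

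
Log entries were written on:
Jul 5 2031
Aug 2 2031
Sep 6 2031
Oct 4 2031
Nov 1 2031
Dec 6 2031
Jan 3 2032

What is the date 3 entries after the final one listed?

These are Saturdays at 28- or 35-day spacing (28, 35, 28, 28, 35, 28).
The pattern: 1st Saturday of the month.
February 2032 — 1st Saturday is Feb 7 2032.
March 2032 — 1st Saturday is Mar 6 2032.
1st Saturday of April 2032: Apr 3 2032.

Apr 3 2032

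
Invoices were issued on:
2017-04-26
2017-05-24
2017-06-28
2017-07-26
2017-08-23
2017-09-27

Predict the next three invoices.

2017-10-25, 2017-11-22, 2017-12-27

These are Wednesdays at 28- or 35-day spacing (28, 35, 28, 28, 35).
The pattern: 4th Wednesday of the month.
October 2017 — 4th Wednesday is 2017-10-25.
November 2017 — 4th Wednesday is 2017-11-22.
4th Wednesday of December 2017: 2017-12-27.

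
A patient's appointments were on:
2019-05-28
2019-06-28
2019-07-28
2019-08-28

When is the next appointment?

The day-of-month is always 28 (31, 30, 31 days between events).
So this recurs on the 28th of each month.
September 2019: 2019-09-28.

2019-09-28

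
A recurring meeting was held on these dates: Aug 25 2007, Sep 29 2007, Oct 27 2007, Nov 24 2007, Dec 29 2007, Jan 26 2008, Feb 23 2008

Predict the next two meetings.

Mar 29 2008, Apr 26 2008

All Saturdays; the gaps (35, 28, 28, 35, 28, 28) vary with month length.
This is the last Saturday of each month.
Last Saturday of March 2008: Mar 29 2008.
Last Saturday of April 2008: Apr 26 2008.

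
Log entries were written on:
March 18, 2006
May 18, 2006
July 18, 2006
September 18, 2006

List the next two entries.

Each date is the 18th; the gaps (61, 61, 62) track the month lengths.
The rule is the 18th of every 2 months.
November 2006: November 18, 2006.
Next: January 2007 → January 18, 2007.

November 18, 2006; January 18, 2007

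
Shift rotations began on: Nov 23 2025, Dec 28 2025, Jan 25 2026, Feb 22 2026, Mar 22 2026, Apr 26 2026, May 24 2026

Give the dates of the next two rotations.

Jun 28 2026, Jul 26 2026

These are Sundays at 28- or 35-day spacing (35, 28, 28, 28, 35, 28).
The pattern: 4th Sunday of the month.
4th Sunday of June 2026: Jun 28 2026.
July 2026 — 4th Sunday is Jul 26 2026.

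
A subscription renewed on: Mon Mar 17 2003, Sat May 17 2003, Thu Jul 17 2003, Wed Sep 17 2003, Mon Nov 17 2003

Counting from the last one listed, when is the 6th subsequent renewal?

Gaps: 61, 61, 62, 61 days — not constant. Every event is on the 17th of the month.
Pattern: the 17th of every 2 months.
January 2004: Sat Jan 17 2004.
Next: March 2004 → Wed Mar 17 2004.
May 2004: Mon May 17 2004.
Next: July 2004 → Sat Jul 17 2004.
September 2004: Fri Sep 17 2004.
November 2004: Wed Nov 17 2004.

Wed Nov 17 2004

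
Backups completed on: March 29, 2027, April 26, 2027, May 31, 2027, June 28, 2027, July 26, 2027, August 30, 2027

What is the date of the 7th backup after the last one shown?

March 27, 2028

Every date is a Monday; gaps 28, 35, 28, 28, 35 days.
Each is the last Monday of its month (at least one falls on the 29th or later, ruling out '4th Monday').
September 2027 ends with Monday September 27, 2027.
Last Monday of October 2027: October 25, 2027.
November 2027 ends with Monday November 29, 2027.
Last Monday of December 2027: December 27, 2027.
Last Monday of January 2028: January 31, 2028.
February 2028 ends with Monday February 28, 2028.
Last Monday of March 2028: March 27, 2028.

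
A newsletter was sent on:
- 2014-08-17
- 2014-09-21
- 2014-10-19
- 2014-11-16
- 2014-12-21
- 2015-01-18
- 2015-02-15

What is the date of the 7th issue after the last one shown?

2015-09-20

These are Sundays at 28- or 35-day spacing (35, 28, 28, 35, 28, 28).
The pattern: 3rd Sunday of the month.
March 2015 — 3rd Sunday is 2015-03-15.
3rd Sunday of April 2015: 2015-04-19.
May 2015 — 3rd Sunday is 2015-05-17.
June 2015 — 3rd Sunday is 2015-06-21.
July 2015 — 3rd Sunday is 2015-07-19.
August 2015 — 3rd Sunday is 2015-08-16.
September 2015 — 3rd Sunday is 2015-09-20.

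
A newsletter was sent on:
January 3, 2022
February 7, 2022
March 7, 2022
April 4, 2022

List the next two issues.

All dates are Mondays, 35, 28, 28 days apart.
Specifically, the 1st Monday of each month.
1st Monday of May 2022: May 2, 2022.
June 2022 — 1st Monday is June 6, 2022.

May 2, 2022; June 6, 2022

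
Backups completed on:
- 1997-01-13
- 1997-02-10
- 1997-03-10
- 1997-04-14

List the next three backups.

1997-05-12, 1997-06-09, 1997-07-14

All dates are Mondays, 28, 28, 35 days apart.
Specifically, the 2nd Monday of each month.
May 1997 — 2nd Monday is 1997-05-12.
2nd Monday of June 1997: 1997-06-09.
2nd Monday of July 1997: 1997-07-14.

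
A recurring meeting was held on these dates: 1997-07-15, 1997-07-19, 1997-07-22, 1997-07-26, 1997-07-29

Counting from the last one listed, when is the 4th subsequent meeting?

The gap pattern 4, 3, 4, 3 repeats every 2 events.
These are the Tuesdays and Saturdays of each week.
Next Saturday: 1997-08-02.
The following Tuesday is 1997-08-05.
The following Saturday is 1997-08-09.
The following Tuesday is 1997-08-12.

1997-08-12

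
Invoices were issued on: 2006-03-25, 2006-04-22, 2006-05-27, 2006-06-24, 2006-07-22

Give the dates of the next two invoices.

2006-08-26, 2006-09-23

Gaps: 28, 35, 28, 28 days — a mix of 28 and 35. Every date is a Saturday.
Each is the 4th Saturday of its month.
August 2006 — 4th Saturday is 2006-08-26.
September 2006 — 4th Saturday is 2006-09-23.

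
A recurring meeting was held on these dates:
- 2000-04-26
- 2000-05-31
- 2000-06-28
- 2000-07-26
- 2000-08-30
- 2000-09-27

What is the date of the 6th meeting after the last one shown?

Every date is a Wednesday; gaps 35, 28, 28, 35, 28 days.
Each is the last Wednesday of its month (at least one falls on the 29th or later, ruling out '4th Wednesday').
Last Wednesday of October 2000: 2000-10-25.
November 2000 ends with Wednesday 2000-11-29.
Last Wednesday of December 2000: 2000-12-27.
Last Wednesday of January 2001: 2001-01-31.
Last Wednesday of February 2001: 2001-02-28.
Last Wednesday of March 2001: 2001-03-28.

2001-03-28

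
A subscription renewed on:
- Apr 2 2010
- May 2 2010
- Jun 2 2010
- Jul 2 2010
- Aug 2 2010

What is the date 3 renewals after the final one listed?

Nov 2 2010

Gaps: 30, 31, 30, 31 days — not constant. Every event is on the 2nd of the month.
Pattern: the 2nd of each month.
September 2010: Sep 2 2010.
October 2010: Oct 2 2010.
Next: November 2010 → Nov 2 2010.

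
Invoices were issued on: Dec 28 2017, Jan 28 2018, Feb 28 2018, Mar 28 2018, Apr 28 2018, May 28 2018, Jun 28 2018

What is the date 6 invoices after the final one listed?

The day-of-month is always 28 (31, 31, 28, 31, 30, 31 days between events).
So this recurs on the 28th of each month.
July 2018: Jul 28 2018.
August 2018: Aug 28 2018.
September 2018: Sep 28 2018.
October 2018: Oct 28 2018.
November 2018: Nov 28 2018.
December 2018: Dec 28 2018.

Dec 28 2018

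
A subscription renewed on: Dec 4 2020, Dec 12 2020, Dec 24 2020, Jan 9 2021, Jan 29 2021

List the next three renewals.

Intervals are 8, 12, 16, 20 days — an arithmetic progression with common difference 4.
Next gap: 24 days. Jan 29 2021 + 24 days = Feb 22 2021.
Next gap: 28 days. Feb 22 2021 + 28 days = Mar 22 2021.
Next gap: 32 days. Mar 22 2021 + 32 days = Apr 23 2021.

Feb 22 2021, Mar 22 2021, Apr 23 2021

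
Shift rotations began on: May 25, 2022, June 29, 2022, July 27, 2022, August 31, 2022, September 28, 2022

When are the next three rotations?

October 26, 2022; November 30, 2022; December 28, 2022

Every date is a Wednesday; gaps 35, 28, 35, 28 days.
Each is the last Wednesday of its month (at least one falls on the 29th or later, ruling out '4th Wednesday').
Last Wednesday of October 2022: October 26, 2022.
Last Wednesday of November 2022: November 30, 2022.
December 2022 ends with Wednesday December 28, 2022.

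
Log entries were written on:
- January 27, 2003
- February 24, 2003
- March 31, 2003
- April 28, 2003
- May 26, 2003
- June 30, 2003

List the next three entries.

These are Mondays with 28, 35, 28, 28, 35-day gaps.
Each is the final Monday of its month — March 31, 2003 is past the 28th, so '4th Monday' doesn't fit.
July 2003 ends with Monday July 28, 2003.
Last Monday of August 2003: August 25, 2003.
Last Monday of September 2003: September 29, 2003.

July 28, 2003; August 25, 2003; September 29, 2003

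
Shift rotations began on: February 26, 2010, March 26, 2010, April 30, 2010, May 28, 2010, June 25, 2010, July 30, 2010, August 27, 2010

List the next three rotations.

September 24, 2010; October 29, 2010; November 26, 2010

All Fridays; the gaps (28, 35, 28, 28, 35, 28) vary with month length.
This is the last Friday of each month.
Last Friday of September 2010: September 24, 2010.
October 2010 ends with Friday October 29, 2010.
November 2010 ends with Friday November 26, 2010.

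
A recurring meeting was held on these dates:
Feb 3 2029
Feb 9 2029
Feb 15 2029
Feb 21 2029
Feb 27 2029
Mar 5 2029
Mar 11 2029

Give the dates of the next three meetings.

The spacing is 6, 6, 6, 6, 6, 6 days — always 6 days.
Mar 11 2029 + 6 days = Mar 17 2029.
Mar 17 2029 + 6 days = Mar 23 2029.
Mar 23 2029 + 6 days = Mar 29 2029.

Mar 17 2029, Mar 23 2029, Mar 29 2029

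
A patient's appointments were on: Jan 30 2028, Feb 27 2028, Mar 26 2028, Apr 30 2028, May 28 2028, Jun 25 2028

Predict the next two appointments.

Jul 30 2028, Aug 27 2028

Every date is a Sunday; gaps 28, 28, 35, 28, 28 days.
Each is the last Sunday of its month (at least one falls on the 29th or later, ruling out '4th Sunday').
Last Sunday of July 2028: Jul 30 2028.
Last Sunday of August 2028: Aug 27 2028.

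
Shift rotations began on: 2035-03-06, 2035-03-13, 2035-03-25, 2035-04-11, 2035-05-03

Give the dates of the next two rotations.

2035-05-30, 2035-07-01

The spacing grows by 5 each time: 7, 12, 17, 22 days.
Next gap: 27 days. 2035-05-03 + 27 days = 2035-05-30.
Next gap: 32 days. 2035-05-30 + 32 days = 2035-07-01.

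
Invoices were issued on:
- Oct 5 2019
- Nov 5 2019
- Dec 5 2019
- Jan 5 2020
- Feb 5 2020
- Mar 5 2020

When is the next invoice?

Apr 5 2020

Gaps: 31, 30, 31, 31, 29 days — not constant. Every event is on the 5th of the month.
Pattern: the 5th of each month.
April 2020: Apr 5 2020.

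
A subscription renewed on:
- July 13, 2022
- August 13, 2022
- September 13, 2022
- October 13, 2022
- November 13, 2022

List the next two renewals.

Gaps: 31, 31, 30, 31 days — not constant. Every event is on the 13th of the month.
Pattern: the 13th of each month.
December 2022: December 13, 2022.
Next: January 2023 → January 13, 2023.

December 13, 2022; January 13, 2023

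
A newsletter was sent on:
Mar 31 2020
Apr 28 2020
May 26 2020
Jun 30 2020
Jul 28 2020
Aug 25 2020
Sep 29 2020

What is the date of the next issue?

These are Tuesdays with 28, 28, 35, 28, 28, 35-day gaps.
Each is the final Tuesday of its month — Mar 31 2020 is past the 28th, so '4th Tuesday' doesn't fit.
October 2020 ends with Tuesday Oct 27 2020.

Oct 27 2020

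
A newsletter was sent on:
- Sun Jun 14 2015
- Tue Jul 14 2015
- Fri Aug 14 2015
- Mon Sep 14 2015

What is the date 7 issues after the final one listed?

Gaps: 30, 31, 31 days — not constant. Every event is on the 14th of the month.
Pattern: the 14th of each month.
October 2015: Wed Oct 14 2015.
Next: November 2015 → Sat Nov 14 2015.
Next: December 2015 → Mon Dec 14 2015.
January 2016: Thu Jan 14 2016.
February 2016: Sun Feb 14 2016.
Next: March 2016 → Mon Mar 14 2016.
Next: April 2016 → Thu Apr 14 2016.

Thu Apr 14 2016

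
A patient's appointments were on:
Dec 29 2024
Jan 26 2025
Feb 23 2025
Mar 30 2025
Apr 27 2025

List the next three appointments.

May 25 2025, Jun 29 2025, Jul 27 2025

Every date is a Sunday; gaps 28, 28, 35, 28 days.
Each is the last Sunday of its month (at least one falls on the 29th or later, ruling out '4th Sunday').
Last Sunday of May 2025: May 25 2025.
June 2025 ends with Sunday Jun 29 2025.
July 2025 ends with Sunday Jul 27 2025.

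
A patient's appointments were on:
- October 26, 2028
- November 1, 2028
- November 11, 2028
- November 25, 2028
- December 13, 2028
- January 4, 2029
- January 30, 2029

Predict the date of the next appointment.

March 1, 2029

Intervals are 6, 10, 14, 18, 22, 26 days — an arithmetic progression with common difference 4.
Next gap: 30 days. January 30, 2029 + 30 days = March 1, 2029.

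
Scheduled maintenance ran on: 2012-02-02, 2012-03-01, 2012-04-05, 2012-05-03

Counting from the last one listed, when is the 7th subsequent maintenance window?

2012-12-06

Gaps: 28, 35, 28 days — a mix of 28 and 35. Every date is a Thursday.
Each is the 1st Thursday of its month.
1st Thursday of June 2012: 2012-06-07.
1st Thursday of July 2012: 2012-07-05.
1st Thursday of August 2012: 2012-08-02.
1st Thursday of September 2012: 2012-09-06.
1st Thursday of October 2012: 2012-10-04.
November 2012 — 1st Thursday is 2012-11-01.
December 2012 — 1st Thursday is 2012-12-06.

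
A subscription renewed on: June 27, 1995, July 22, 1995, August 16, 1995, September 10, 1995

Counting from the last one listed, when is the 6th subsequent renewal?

The spacing is 25, 25, 25 days — always 25 days.
September 10, 1995 + 25 days = October 5, 1995.
October 5, 1995 + 25 days = October 30, 1995.
October 30, 1995 + 25 days = November 24, 1995.
November 24, 1995 + 25 days = December 19, 1995.
December 19, 1995 + 25 days = January 13, 1996.
January 13, 1996 + 25 days = February 7, 1996.

February 7, 1996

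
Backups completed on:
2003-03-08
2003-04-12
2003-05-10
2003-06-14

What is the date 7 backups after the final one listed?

All dates are Saturdays, 35, 28, 35 days apart.
Specifically, the 2nd Saturday of each month.
2nd Saturday of July 2003: 2003-07-12.
2nd Saturday of August 2003: 2003-08-09.
September 2003 — 2nd Saturday is 2003-09-13.
2nd Saturday of October 2003: 2003-10-11.
November 2003 — 2nd Saturday is 2003-11-08.
December 2003 — 2nd Saturday is 2003-12-13.
2nd Saturday of January 2004: 2004-01-10.

2004-01-10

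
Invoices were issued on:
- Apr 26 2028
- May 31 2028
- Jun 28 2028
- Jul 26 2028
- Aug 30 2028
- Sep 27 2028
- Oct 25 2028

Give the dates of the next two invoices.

Nov 29 2028, Dec 27 2028

These are Wednesdays with 35, 28, 28, 35, 28, 28-day gaps.
Each is the final Wednesday of its month — May 31 2028 is past the 28th, so '4th Wednesday' doesn't fit.
November 2028 ends with Wednesday Nov 29 2028.
Last Wednesday of December 2028: Dec 27 2028.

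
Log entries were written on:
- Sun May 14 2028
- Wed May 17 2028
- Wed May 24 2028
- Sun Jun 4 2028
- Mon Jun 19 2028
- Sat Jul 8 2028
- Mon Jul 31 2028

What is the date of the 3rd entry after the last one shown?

The spacing grows by 4 each time: 3, 7, 11, 15, 19, 23 days.
Next gap: 27 days. Mon Jul 31 2028 + 27 days = Sun Aug 27 2028.
Next gap: 31 days. Sun Aug 27 2028 + 31 days = Wed Sep 27 2028.
Next gap: 35 days. Wed Sep 27 2028 + 35 days = Wed Nov 1 2028.

Wed Nov 1 2028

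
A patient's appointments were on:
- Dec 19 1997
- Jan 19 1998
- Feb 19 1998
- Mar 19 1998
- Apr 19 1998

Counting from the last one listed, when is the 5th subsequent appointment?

The day-of-month is always 19 (31, 31, 28, 31 days between events).
So this recurs on the 19th of each month.
May 1998: May 19 1998.
Next: June 1998 → Jun 19 1998.
Next: July 1998 → Jul 19 1998.
Next: August 1998 → Aug 19 1998.
Next: September 1998 → Sep 19 1998.

Sep 19 1998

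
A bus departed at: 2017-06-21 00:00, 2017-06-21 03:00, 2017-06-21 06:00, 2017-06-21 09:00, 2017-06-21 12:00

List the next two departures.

Gaps: 3, 3, 3, 3 hours — each event is 3 hours after the previous one.
2017-06-21 12:00 + 3 h = 2017-06-21 15:00.
2017-06-21 15:00 + 3 h = 2017-06-21 18:00.

2017-06-21 15:00, 2017-06-21 18:00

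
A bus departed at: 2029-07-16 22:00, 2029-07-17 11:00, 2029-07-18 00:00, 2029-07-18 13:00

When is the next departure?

The interval is a steady 13 hours (13, 13, 13).
2029-07-18 13:00 + 13 h = 2029-07-19 02:00.

2029-07-19 02:00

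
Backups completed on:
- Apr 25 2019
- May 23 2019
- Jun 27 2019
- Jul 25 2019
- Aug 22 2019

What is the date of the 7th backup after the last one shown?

Mar 26 2020

Gaps: 28, 35, 28, 28 days — a mix of 28 and 35. Every date is a Thursday.
Each is the 4th Thursday of its month.
September 2019 — 4th Thursday is Sep 26 2019.
4th Thursday of October 2019: Oct 24 2019.
November 2019 — 4th Thursday is Nov 28 2019.
4th Thursday of December 2019: Dec 26 2019.
January 2020 — 4th Thursday is Jan 23 2020.
4th Thursday of February 2020: Feb 27 2020.
4th Thursday of March 2020: Mar 26 2020.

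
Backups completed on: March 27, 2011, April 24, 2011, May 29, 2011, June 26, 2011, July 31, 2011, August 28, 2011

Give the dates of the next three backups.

September 25, 2011; October 30, 2011; November 27, 2011

These are Sundays with 28, 35, 28, 35, 28-day gaps.
Each is the final Sunday of its month — May 29, 2011 is past the 28th, so '4th Sunday' doesn't fit.
Last Sunday of September 2011: September 25, 2011.
Last Sunday of October 2011: October 30, 2011.
Last Sunday of November 2011: November 27, 2011.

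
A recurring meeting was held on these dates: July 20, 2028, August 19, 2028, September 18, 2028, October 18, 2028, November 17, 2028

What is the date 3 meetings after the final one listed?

Gaps between consecutive events: 30, 30, 30, 30 days — a constant 30-day interval.
November 17, 2028 + 30 days = December 17, 2028.
December 17, 2028 + 30 days = January 16, 2029.
January 16, 2029 + 30 days = February 15, 2029.

February 15, 2029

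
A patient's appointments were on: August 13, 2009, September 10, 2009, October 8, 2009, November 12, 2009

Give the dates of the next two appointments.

December 10, 2009; January 14, 2010

These are Thursdays at 28- or 35-day spacing (28, 28, 35).
The pattern: 2nd Thursday of the month.
2nd Thursday of December 2009: December 10, 2009.
2nd Thursday of January 2010: January 14, 2010.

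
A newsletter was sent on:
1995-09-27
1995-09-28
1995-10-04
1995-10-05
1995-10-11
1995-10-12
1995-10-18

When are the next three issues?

The gap pattern 1, 6, 1, 6, 1, 6 repeats every 2 events.
These are the Wednesdays and Thursdays of each week.
The following Thursday is 1995-10-19.
The following Wednesday is 1995-10-25.
The following Thursday is 1995-10-26.

1995-10-19, 1995-10-25, 1995-10-26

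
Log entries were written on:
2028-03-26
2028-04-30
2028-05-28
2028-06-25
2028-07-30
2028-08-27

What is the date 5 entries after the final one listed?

2029-01-28

These are Sundays with 35, 28, 28, 35, 28-day gaps.
Each is the final Sunday of its month — 2028-04-30 is past the 28th, so '4th Sunday' doesn't fit.
September 2028 ends with Sunday 2028-09-24.
Last Sunday of October 2028: 2028-10-29.
Last Sunday of November 2028: 2028-11-26.
Last Sunday of December 2028: 2028-12-31.
January 2029 ends with Sunday 2029-01-28.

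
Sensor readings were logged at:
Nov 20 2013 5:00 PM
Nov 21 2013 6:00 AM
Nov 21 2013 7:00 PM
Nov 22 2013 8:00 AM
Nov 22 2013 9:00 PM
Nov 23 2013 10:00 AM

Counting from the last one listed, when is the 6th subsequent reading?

Nov 26 2013 4:00 PM

Gaps: 13, 13, 13, 13, 13 hours — each event is 13 hours after the previous one.
Nov 23 2013 10:00 AM + 13 h = Nov 23 2013 11:00 PM.
Nov 23 2013 11:00 PM + 13 h = Nov 24 2013 12:00 PM.
Nov 24 2013 12:00 PM + 13 h = Nov 25 2013 1:00 AM.
Nov 25 2013 1:00 AM + 13 h = Nov 25 2013 2:00 PM.
Nov 25 2013 2:00 PM + 13 h = Nov 26 2013 3:00 AM.
Nov 26 2013 3:00 AM + 13 h = Nov 26 2013 4:00 PM.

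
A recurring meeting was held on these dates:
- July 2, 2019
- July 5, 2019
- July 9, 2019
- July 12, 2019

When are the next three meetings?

The gap pattern 3, 4, 3 repeats every 2 events.
These are the Tuesdays and Fridays of each week.
The following Tuesday is July 16, 2019.
Next Friday: July 19, 2019.
The following Tuesday is July 23, 2019.

July 16, 2019; July 19, 2019; July 23, 2019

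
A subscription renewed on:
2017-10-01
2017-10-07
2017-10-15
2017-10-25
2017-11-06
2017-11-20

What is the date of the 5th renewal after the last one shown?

2018-02-28

The spacing grows by 2 each time: 6, 8, 10, 12, 14 days.
Next gap: 16 days. 2017-11-20 + 16 days = 2017-12-06.
Next gap: 18 days. 2017-12-06 + 18 days = 2017-12-24.
Next gap: 20 days. 2017-12-24 + 20 days = 2018-01-13.
Next gap: 22 days. 2018-01-13 + 22 days = 2018-02-04.
Next gap: 24 days. 2018-02-04 + 24 days = 2018-02-28.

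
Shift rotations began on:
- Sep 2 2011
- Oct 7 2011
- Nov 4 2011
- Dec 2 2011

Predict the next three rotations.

Gaps: 35, 28, 28 days — a mix of 28 and 35. Every date is a Friday.
Each is the 1st Friday of its month.
1st Friday of January 2012: Jan 6 2012.
1st Friday of February 2012: Feb 3 2012.
1st Friday of March 2012: Mar 2 2012.

Jan 6 2012, Feb 3 2012, Mar 2 2012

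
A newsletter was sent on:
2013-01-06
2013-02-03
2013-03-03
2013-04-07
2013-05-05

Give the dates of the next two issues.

These are Sundays at 28- or 35-day spacing (28, 28, 35, 28).
The pattern: 1st Sunday of the month.
June 2013 — 1st Sunday is 2013-06-02.
1st Sunday of July 2013: 2013-07-07.

2013-06-02, 2013-07-07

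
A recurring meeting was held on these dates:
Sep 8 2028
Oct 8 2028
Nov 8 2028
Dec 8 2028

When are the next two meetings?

Jan 8 2029, Feb 8 2029

Each date is the 8th; the gaps (30, 31, 30) track the month lengths.
The rule is the 8th of each month.
Next: January 2029 → Jan 8 2029.
February 2029: Feb 8 2029.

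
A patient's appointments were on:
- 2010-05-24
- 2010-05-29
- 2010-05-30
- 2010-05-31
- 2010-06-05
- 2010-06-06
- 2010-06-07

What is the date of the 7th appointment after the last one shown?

2010-06-26

Every event lands on a Monday or Saturday or Sunday (gaps cycle 5, 1, 1, 5, 1, 1).
So the schedule is: every Monday, Saturday and Sunday.
The following Saturday is 2010-06-12.
Next Sunday: 2010-06-13.
The following Monday is 2010-06-14.
Next Saturday: 2010-06-19.
The following Sunday is 2010-06-20.
The following Monday is 2010-06-21.
Next Saturday: 2010-06-26.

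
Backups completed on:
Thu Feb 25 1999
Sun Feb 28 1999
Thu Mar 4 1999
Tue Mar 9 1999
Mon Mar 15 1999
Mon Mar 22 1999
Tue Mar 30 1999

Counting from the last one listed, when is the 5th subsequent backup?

Mon May 24 1999

Intervals are 3, 4, 5, 6, 7, 8 days — an arithmetic progression with common difference 1.
Next gap: 9 days. Tue Mar 30 1999 + 9 days = Thu Apr 8 1999.
Next gap: 10 days. Thu Apr 8 1999 + 10 days = Sun Apr 18 1999.
Next gap: 11 days. Sun Apr 18 1999 + 11 days = Thu Apr 29 1999.
Next gap: 12 days. Thu Apr 29 1999 + 12 days = Tue May 11 1999.
Next gap: 13 days. Tue May 11 1999 + 13 days = Mon May 24 1999.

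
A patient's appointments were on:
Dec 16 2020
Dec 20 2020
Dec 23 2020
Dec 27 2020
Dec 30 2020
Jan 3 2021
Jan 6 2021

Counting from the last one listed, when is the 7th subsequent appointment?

Jan 31 2021

Every event lands on a Wednesday or Sunday (gaps cycle 4, 3, 4, 3, 4, 3).
So the schedule is: every Wednesday and Sunday.
The following Sunday is Jan 10 2021.
Next Wednesday: Jan 13 2021.
Next Sunday: Jan 17 2021.
The following Wednesday is Jan 20 2021.
The following Sunday is Jan 24 2021.
Next Wednesday: Jan 27 2021.
Next Sunday: Jan 31 2021.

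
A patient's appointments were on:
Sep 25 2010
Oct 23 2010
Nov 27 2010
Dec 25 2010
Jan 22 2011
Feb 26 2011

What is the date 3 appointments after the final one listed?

All dates are Saturdays, 28, 35, 28, 28, 35 days apart.
Specifically, the 4th Saturday of each month.
4th Saturday of March 2011: Mar 26 2011.
April 2011 — 4th Saturday is Apr 23 2011.
May 2011 — 4th Saturday is May 28 2011.

May 28 2011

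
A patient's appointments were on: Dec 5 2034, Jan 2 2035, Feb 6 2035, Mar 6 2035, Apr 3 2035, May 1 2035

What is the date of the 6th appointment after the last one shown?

Nov 6 2035

All dates are Tuesdays, 28, 35, 28, 28, 28 days apart.
Specifically, the 1st Tuesday of each month.
June 2035 — 1st Tuesday is Jun 5 2035.
July 2035 — 1st Tuesday is Jul 3 2035.
1st Tuesday of August 2035: Aug 7 2035.
September 2035 — 1st Tuesday is Sep 4 2035.
1st Tuesday of October 2035: Oct 2 2035.
1st Tuesday of November 2035: Nov 6 2035.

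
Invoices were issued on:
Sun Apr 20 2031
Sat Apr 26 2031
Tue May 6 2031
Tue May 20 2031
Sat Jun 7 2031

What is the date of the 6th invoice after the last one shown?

Tue Dec 16 2031

Gaps: 6, 10, 14, 18 days — each gap is 4 larger than the previous one.
Next gap: 22 days. Sat Jun 7 2031 + 22 days = Sun Jun 29 2031.
Next gap: 26 days. Sun Jun 29 2031 + 26 days = Fri Jul 25 2031.
Next gap: 30 days. Fri Jul 25 2031 + 30 days = Sun Aug 24 2031.
Next gap: 34 days. Sun Aug 24 2031 + 34 days = Sat Sep 27 2031.
Next gap: 38 days. Sat Sep 27 2031 + 38 days = Tue Nov 4 2031.
Next gap: 42 days. Tue Nov 4 2031 + 42 days = Tue Dec 16 2031.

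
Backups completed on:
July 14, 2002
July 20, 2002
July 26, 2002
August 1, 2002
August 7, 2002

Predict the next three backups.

August 13, 2002; August 19, 2002; August 25, 2002

Gaps between consecutive events: 6, 6, 6, 6 days — a constant 6-day interval.
August 7, 2002 + 6 days = August 13, 2002.
August 13, 2002 + 6 days = August 19, 2002.
August 19, 2002 + 6 days = August 25, 2002.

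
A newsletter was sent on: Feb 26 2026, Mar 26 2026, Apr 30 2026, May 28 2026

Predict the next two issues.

These are Thursdays with 28, 35, 28-day gaps.
Each is the final Thursday of its month — Apr 30 2026 is past the 28th, so '4th Thursday' doesn't fit.
June 2026 ends with Thursday Jun 25 2026.
Last Thursday of July 2026: Jul 30 2026.

Jun 25 2026, Jul 30 2026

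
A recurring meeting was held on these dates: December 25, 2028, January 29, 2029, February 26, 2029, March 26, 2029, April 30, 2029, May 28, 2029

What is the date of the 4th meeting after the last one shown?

September 24, 2029

Every date is a Monday; gaps 35, 28, 28, 35, 28 days.
Each is the last Monday of its month (at least one falls on the 29th or later, ruling out '4th Monday').
Last Monday of June 2029: June 25, 2029.
July 2029 ends with Monday July 30, 2029.
August 2029 ends with Monday August 27, 2029.
September 2029 ends with Monday September 24, 2029.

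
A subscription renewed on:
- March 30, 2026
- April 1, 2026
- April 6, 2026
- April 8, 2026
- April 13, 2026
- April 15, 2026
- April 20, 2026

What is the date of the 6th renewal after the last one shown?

May 11, 2026

The gap pattern 2, 5, 2, 5, 2, 5 repeats every 2 events.
These are the Mondays and Wednesdays of each week.
The following Wednesday is April 22, 2026.
The following Monday is April 27, 2026.
Next Wednesday: April 29, 2026.
Next Monday: May 4, 2026.
Next Wednesday: May 6, 2026.
The following Monday is May 11, 2026.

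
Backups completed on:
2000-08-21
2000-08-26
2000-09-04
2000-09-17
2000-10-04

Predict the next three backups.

2000-10-25, 2000-11-19, 2000-12-18

Intervals are 5, 9, 13, 17 days — an arithmetic progression with common difference 4.
Next gap: 21 days. 2000-10-04 + 21 days = 2000-10-25.
Next gap: 25 days. 2000-10-25 + 25 days = 2000-11-19.
Next gap: 29 days. 2000-11-19 + 29 days = 2000-12-18.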